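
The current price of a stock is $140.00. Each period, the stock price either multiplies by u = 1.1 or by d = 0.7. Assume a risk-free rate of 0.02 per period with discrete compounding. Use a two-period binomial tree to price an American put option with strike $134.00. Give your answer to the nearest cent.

Risk-neutral probability p = (1 + 0.02 − 0.7)/(1.1 − 0.7) = 0.3200/0.4000 = 0.8000
Terminal stock prices: S_uu = 169.4, S_ud = 107.8, S_dd = 68.6
Terminal payoffs (K − S): max(-35.4, 0) = 0, max(26.2, 0) = 26.2, max(65.4, 0) = 65.4
Node u (S = 154): continuation = 1/1.02·[0.8000·0.0000 + 0.2000·26.2000] = 5.1373; exercise value = 0.0000 ≤ continuation, so V_u = 5.1373
Node d (S = 98): continuation = 1/1.02·[0.8000·26.2000 + 0.2000·65.4000] = 33.3725; exercise value = 36.0000 > continuation, so V_d = 36.0000 (exercise)
Node 0 (S = 140): continuation = 1/1.02·[0.8000·5.1373 + 0.2000·36.0000] = 11.0880; exercise value = 0.0000 ≤ continuation, so V_0 = 11.0880

$11.09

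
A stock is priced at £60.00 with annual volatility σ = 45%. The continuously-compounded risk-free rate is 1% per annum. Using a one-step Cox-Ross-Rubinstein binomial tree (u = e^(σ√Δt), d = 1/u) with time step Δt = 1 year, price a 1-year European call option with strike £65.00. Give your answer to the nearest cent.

CRR parameters: u = e^(σ√Δt) = e^(0.45·√1) = 1.5683, d = 1/u = 0.6376
Per-period rate: rΔt = 0.01·1 = 0.01, so R = e^0.01 = 1.0101
Risk-neutral probability p = (e^0.01 − 0.6376)/(1.5683 − 0.6376) = 0.3724/0.9307 = 0.4002
Terminal stock prices: S_u = 94.1, S_d = 38.26
Terminal payoffs (S − K): max(29.1, 0) = 29.1, max(-26.74, 0) = 0
Node 0 (S = 60): V_0 = e^(−0.01)·[0.4002·29.0987 + 0.5998·0.0000] = 11.5283

£11.53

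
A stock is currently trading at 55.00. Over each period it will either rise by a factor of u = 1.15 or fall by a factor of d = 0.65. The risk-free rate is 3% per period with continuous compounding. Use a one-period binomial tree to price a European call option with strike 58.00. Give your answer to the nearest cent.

3.88

Risk-neutral probability p = (e^0.03 − 0.65)/(1.15 − 0.65) = 0.3805/0.5000 = 0.7609
Terminal stock prices: S_u = 63.25, S_d = 35.75
Terminal payoffs (S − K): max(5.25, 0) = 5.25, max(-22.25, 0) = 0
Node 0 (S = 55): V_0 = e^(−0.03)·[0.7609·5.2500 + 0.2391·0.0000] = 3.8767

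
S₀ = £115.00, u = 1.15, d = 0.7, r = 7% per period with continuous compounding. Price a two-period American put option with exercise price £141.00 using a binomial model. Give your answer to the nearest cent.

Risk-neutral probability p = (e^0.07 − 0.7)/(1.15 − 0.7) = 0.3725/0.4500 = 0.8278
Terminal stock prices: S_uu = 152.1, S_ud = 92.57, S_dd = 56.35
Terminal payoffs (K − S): max(-11.09, 0) = 0, max(48.43, 0) = 48.43, max(84.65, 0) = 84.65
Node u (S = 132.2): continuation = e^(−0.07)·[0.8278·0.0000 + 0.1722·48.4250] = 7.7752; exercise value = 8.7500 > continuation, so V_u = 8.7500 (exercise)
Node d (S = 80.5): continuation = e^(−0.07)·[0.8278·48.4250 + 0.1722·84.6500] = 50.9675; exercise value = 60.5000 > continuation, so V_d = 60.5000 (exercise)
Node 0 (S = 115): continuation = e^(−0.07)·[0.8278·8.7500 + 0.1722·60.5000] = 16.4675; exercise value = 26.0000 > continuation, so V_0 = 26.0000 (exercise)

£26.00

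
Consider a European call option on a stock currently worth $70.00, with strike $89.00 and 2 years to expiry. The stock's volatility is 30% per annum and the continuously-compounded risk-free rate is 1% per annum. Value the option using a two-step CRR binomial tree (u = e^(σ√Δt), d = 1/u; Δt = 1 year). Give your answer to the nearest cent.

$7.38

CRR parameters: u = e^(σ√Δt) = e^(0.3·√1) = 1.3499, d = 1/u = 0.7408
Per-period rate: rΔt = 0.01·1 = 0.01, so R = e^0.01 = 1.0101
Risk-neutral probability p = (e^0.01 − 0.7408)/(1.3499 − 0.7408) = 0.2692/0.6090 = 0.4421
Terminal stock prices: S_uu = 127.5, S_ud = 70, S_dd = 38.42
Terminal payoffs (S − K): max(38.55, 0) = 38.55, max(-19, 0) = 0, max(-50.58, 0) = 0
Node u (S = 94.49): V_u = e^(−0.01)·[0.4421·38.5483 + 0.5579·0.0000] = 16.8711
Node d (S = 51.86): V_d = e^(−0.01)·[0.4421·0.0000 + 0.5579·0.0000] = 0.0000
Node 0 (S = 70): V_0 = e^(−0.01)·[0.4421·16.8711 + 0.5579·0.0000] = 7.3838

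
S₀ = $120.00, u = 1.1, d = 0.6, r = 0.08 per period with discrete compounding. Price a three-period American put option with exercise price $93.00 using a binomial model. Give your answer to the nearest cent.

$1.40

Risk-neutral probability p = (1 + 0.08 − 0.6)/(1.1 − 0.6) = 0.4800/0.5000 = 0.9600
Terminal stock prices: S_uuu = 159.7, S_uud = 87.12, S_udd = 47.52, S_ddd = 25.92
Terminal payoffs (K − S): max(-66.72, 0) = 0, max(5.88, 0) = 5.88, max(45.48, 0) = 45.48, max(67.08, 0) = 67.08
Node uu (S = 145.2): continuation = 1/1.08·[0.9600·0.0000 + 0.0400·5.8800] = 0.2178; exercise value = 0.0000 ≤ continuation, so V_uu = 0.2178
Node ud (S = 79.2): continuation = 1/1.08·[0.9600·5.8800 + 0.0400·45.4800] = 6.9111; exercise value = 13.8000 > continuation, so V_ud = 13.8000 (exercise)
Node dd (S = 43.2): continuation = 1/1.08·[0.9600·45.4800 + 0.0400·67.0800] = 42.9111; exercise value = 49.8000 > continuation, so V_dd = 49.8000 (exercise)
Node u (S = 132): continuation = 1/1.08·[0.9600·0.2178 + 0.0400·13.8000] = 0.7047; exercise value = 0.0000 ≤ continuation, so V_u = 0.7047
Node d (S = 72): continuation = 1/1.08·[0.9600·13.8000 + 0.0400·49.8000] = 14.1111; exercise value = 21.0000 > continuation, so V_d = 21.0000 (exercise)
Node 0 (S = 120): continuation = 1/1.08·[0.9600·0.7047 + 0.0400·21.0000] = 1.4042; exercise value = 0.0000 ≤ continuation, so V_0 = 1.4042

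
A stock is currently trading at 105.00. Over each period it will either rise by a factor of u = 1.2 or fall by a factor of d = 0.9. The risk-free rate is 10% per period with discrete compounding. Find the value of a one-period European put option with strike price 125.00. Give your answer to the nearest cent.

9.24

Risk-neutral probability p = (1 + 0.1 − 0.9)/(1.2 − 0.9) = 0.2000/0.3000 = 0.6667
Terminal stock prices: S_u = 126, S_d = 94.5
Terminal payoffs (K − S): max(-1, 0) = 0, max(30.5, 0) = 30.5
Node 0 (S = 105): V_0 = 1/1.1·[0.6667·0.0000 + 0.3333·30.5000] = 9.2424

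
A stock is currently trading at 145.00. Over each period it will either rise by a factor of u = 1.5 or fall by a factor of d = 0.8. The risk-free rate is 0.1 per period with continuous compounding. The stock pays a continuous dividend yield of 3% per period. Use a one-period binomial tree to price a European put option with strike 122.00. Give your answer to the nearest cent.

Per-period risk-free factor R = e^0.1 = 1.1052; dividend-adjusted growth = e^(0.1−0.03) = 1.0725.
Risk-neutral probability p = (1.0725 − 0.8)/(1.5 − 0.8) = 0.2725/0.7000 = 0.3893
Terminal stock prices: S_u = 217.5, S_d = 116
Terminal payoffs (K − S): max(-95.5, 0) = 0, max(6, 0) = 6
Node 0 (S = 145): V_0 = e^(−0.1)·[0.3893·0.0000 + 0.6107·6.0000] = 3.3155

3.32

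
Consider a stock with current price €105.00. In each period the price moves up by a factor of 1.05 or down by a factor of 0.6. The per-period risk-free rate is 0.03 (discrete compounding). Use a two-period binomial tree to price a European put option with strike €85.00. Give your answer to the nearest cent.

€1.60

Risk-neutral probability p = (1 + 0.03 − 0.6)/(1.05 − 0.6) = 0.4300/0.4500 = 0.9556
Terminal stock prices: S_uu = 115.8, S_ud = 66.15, S_dd = 37.8
Terminal payoffs (K − S): max(-30.76, 0) = 0, max(18.85, 0) = 18.85, max(47.2, 0) = 47.2
Node u (S = 110.2): V_u = 1/1.03·[0.9556·0.0000 + 0.0444·18.8500] = 0.8134
Node d (S = 63): V_d = 1/1.03·[0.9556·18.8500 + 0.0444·47.2000] = 19.5243
Node 0 (S = 105): V_0 = 1/1.03·[0.9556·0.8134 + 0.0444·19.5243] = 1.5971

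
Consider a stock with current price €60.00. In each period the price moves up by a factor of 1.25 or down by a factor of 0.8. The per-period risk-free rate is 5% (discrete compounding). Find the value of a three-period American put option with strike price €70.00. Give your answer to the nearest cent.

€11.55

Risk-neutral probability p = (1 + 0.05 − 0.8)/(1.25 − 0.8) = 0.2500/0.4500 = 0.5556
Terminal stock prices: S_uuu = 117.2, S_uud = 75, S_udd = 48, S_ddd = 30.72
Terminal payoffs (K − S): max(-47.19, 0) = 0, max(-5, 0) = 0, max(22, 0) = 22, max(39.28, 0) = 39.28
Node uu (S = 93.75): continuation = 1/1.05·[0.5556·0.0000 + 0.4444·0.0000] = 0.0000; exercise value = 0.0000 ≤ continuation, so V_uu = 0.0000
Node ud (S = 60): continuation = 1/1.05·[0.5556·0.0000 + 0.4444·22.0000] = 9.3122; exercise value = 10.0000 > continuation, so V_ud = 10.0000 (exercise)
Node dd (S = 38.4): continuation = 1/1.05·[0.5556·22.0000 + 0.4444·39.2800] = 28.2667; exercise value = 31.6000 > continuation, so V_dd = 31.6000 (exercise)
Node u (S = 75): continuation = 1/1.05·[0.5556·0.0000 + 0.4444·10.0000] = 4.2328; exercise value = 0.0000 ≤ continuation, so V_u = 4.2328
Node d (S = 48): continuation = 1/1.05·[0.5556·10.0000 + 0.4444·31.6000] = 18.6667; exercise value = 22.0000 > continuation, so V_d = 22.0000 (exercise)
Node 0 (S = 60): continuation = 1/1.05·[0.5556·4.2328 + 0.4444·22.0000] = 11.5517; exercise value = 10.0000 ≤ continuation, so V_0 = 11.5517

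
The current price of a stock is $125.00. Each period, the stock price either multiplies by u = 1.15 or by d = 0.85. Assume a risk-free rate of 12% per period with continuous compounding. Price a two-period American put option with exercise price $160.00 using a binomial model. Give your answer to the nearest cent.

$35.00

Risk-neutral probability p = (e^0.12 − 0.85)/(1.15 − 0.85) = 0.2775/0.3000 = 0.9250
Terminal stock prices: S_uu = 165.3, S_ud = 122.2, S_dd = 90.31
Terminal payoffs (K − S): max(-5.312, 0) = 0, max(37.81, 0) = 37.81, max(69.69, 0) = 69.69
Node u (S = 143.8): continuation = e^(−0.12)·[0.9250·0.0000 + 0.0750·37.8125] = 2.5156; exercise value = 16.2500 > continuation, so V_u = 16.2500 (exercise)
Node d (S = 106.2): continuation = e^(−0.12)·[0.9250·37.8125 + 0.0750·69.6875] = 35.6573; exercise value = 53.7500 > continuation, so V_d = 53.7500 (exercise)
Node 0 (S = 125): continuation = e^(−0.12)·[0.9250·16.2500 + 0.0750·53.7500] = 16.9073; exercise value = 35.0000 > continuation, so V_0 = 35.0000 (exercise)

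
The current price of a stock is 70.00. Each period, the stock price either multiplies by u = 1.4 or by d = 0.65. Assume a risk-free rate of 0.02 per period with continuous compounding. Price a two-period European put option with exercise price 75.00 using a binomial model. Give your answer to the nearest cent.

16.62

Risk-neutral probability p = (e^0.02 − 0.65)/(1.4 − 0.65) = 0.3702/0.7500 = 0.4936
Terminal stock prices: S_uu = 137.2, S_ud = 63.7, S_dd = 29.58
Terminal payoffs (K − S): max(-62.2, 0) = 0, max(11.3, 0) = 11.3, max(45.42, 0) = 45.42
Node u (S = 98): V_u = e^(−0.02)·[0.4936·0.0000 + 0.5064·11.3000] = 5.6090
Node d (S = 45.5): V_d = e^(−0.02)·[0.4936·11.3000 + 0.5064·45.4250] = 28.0149
Node 0 (S = 70): V_0 = e^(−0.02)·[0.4936·5.6090 + 0.5064·28.0149] = 16.6196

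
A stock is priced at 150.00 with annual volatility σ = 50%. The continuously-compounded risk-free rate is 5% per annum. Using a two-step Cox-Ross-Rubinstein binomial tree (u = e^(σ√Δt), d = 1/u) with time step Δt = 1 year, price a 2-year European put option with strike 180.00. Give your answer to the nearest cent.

50.40

CRR parameters: u = e^(σ√Δt) = e^(0.5·√1) = 1.6487, d = 1/u = 0.6065
Per-period rate: rΔt = 0.05·1 = 0.05, so R = e^0.05 = 1.0513
Risk-neutral probability p = (e^0.05 − 0.6065)/(1.6487 − 0.6065) = 0.4447/1.0422 = 0.4267
Terminal stock prices: S_uu = 407.7, S_ud = 150, S_dd = 55.18
Terminal payoffs (K − S): max(-227.7, 0) = 0, max(30, 0) = 30, max(124.8, 0) = 124.8
Node u (S = 247.3): V_u = e^(−0.05)·[0.4267·0.0000 + 0.5733·30.0000] = 16.3592
Node d (S = 90.98): V_d = e^(−0.05)·[0.4267·30.0000 + 0.5733·124.8181] = 80.2417
Node 0 (S = 150): V_0 = e^(−0.05)·[0.4267·16.3592 + 0.5733·80.2417] = 50.3968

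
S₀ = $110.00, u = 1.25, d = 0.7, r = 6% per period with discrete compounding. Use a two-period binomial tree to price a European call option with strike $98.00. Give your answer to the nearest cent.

Risk-neutral probability p = (1 + 0.06 − 0.7)/(1.25 − 0.7) = 0.3600/0.5500 = 0.6545
Terminal stock prices: S_uu = 171.9, S_ud = 96.25, S_dd = 53.9
Terminal payoffs (S − K): max(73.88, 0) = 73.88, max(-1.75, 0) = 0, max(-44.1, 0) = 0
Node u (S = 137.5): V_u = 1/1.06·[0.6545·73.8750 + 0.3455·0.0000] = 45.6175
Node d (S = 77): V_d = 1/1.06·[0.6545·0.0000 + 0.3455·0.0000] = 0.0000
Node 0 (S = 110): V_0 = 1/1.06·[0.6545·45.6175 + 0.3455·0.0000] = 28.1686

$28.17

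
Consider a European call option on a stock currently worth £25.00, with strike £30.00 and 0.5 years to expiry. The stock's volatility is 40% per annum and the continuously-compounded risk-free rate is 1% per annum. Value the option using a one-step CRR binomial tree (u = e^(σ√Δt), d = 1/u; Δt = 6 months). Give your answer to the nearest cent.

CRR parameters: u = e^(σ√Δt) = e^(0.4·√0.5) = 1.3269, d = 1/u = 0.7536
Per-period rate: rΔt = 0.01·0.5 = 0.005, so R = e^0.005 = 1.0050
Risk-neutral probability p = (e^0.005 − 0.7536)/(1.3269 − 0.7536) = 0.2514/0.5733 = 0.4385
Terminal stock prices: S_u = 33.17, S_d = 18.84
Terminal payoffs (S − K): max(3.172, 0) = 3.172, max(-11.16, 0) = 0
Node 0 (S = 25): V_0 = e^(−0.005)·[0.4385·3.1724 + 0.5615·0.0000] = 1.3842

£1.38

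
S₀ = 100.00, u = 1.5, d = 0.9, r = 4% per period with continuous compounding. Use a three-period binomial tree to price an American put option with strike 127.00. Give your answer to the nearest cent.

27.88

Risk-neutral probability p = (e^0.04 − 0.9)/(1.5 − 0.9) = 0.1408/0.6000 = 0.2347
Terminal stock prices: S_uuu = 337.5, S_uud = 202.5, S_udd = 121.5, S_ddd = 72.9
Terminal payoffs (K − S): max(-210.5, 0) = 0, max(-75.5, 0) = 0, max(5.5, 0) = 5.5, max(54.1, 0) = 54.1
Node uu (S = 225): continuation = e^(−0.04)·[0.2347·0.0000 + 0.7653·0.0000] = 0.0000; exercise value = 0.0000 ≤ continuation, so V_uu = 0.0000
Node ud (S = 135): continuation = e^(−0.04)·[0.2347·0.0000 + 0.7653·5.5000] = 4.0442; exercise value = 0.0000 ≤ continuation, so V_ud = 4.0442
Node dd (S = 81): continuation = e^(−0.04)·[0.2347·5.5000 + 0.7653·54.1000] = 41.0203; exercise value = 46.0000 > continuation, so V_dd = 46.0000 (exercise)
Node u (S = 150): continuation = e^(−0.04)·[0.2347·0.0000 + 0.7653·4.0442] = 2.9737; exercise value = 0.0000 ≤ continuation, so V_u = 2.9737
Node d (S = 90): continuation = e^(−0.04)·[0.2347·4.0442 + 0.7653·46.0000] = 34.7360; exercise value = 37.0000 > continuation, so V_d = 37.0000 (exercise)
Node 0 (S = 100): continuation = e^(−0.04)·[0.2347·2.9737 + 0.7653·37.0000] = 27.8769; exercise value = 27.0000 ≤ continuation, so V_0 = 27.8769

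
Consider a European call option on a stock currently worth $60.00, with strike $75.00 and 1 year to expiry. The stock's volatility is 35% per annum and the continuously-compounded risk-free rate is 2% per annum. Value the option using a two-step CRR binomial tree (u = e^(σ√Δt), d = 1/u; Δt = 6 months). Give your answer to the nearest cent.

$4.83

CRR parameters: u = e^(σ√Δt) = e^(0.35·√0.5) = 1.2808, d = 1/u = 0.7808
Per-period rate: rΔt = 0.02·0.5 = 0.01, so R = e^0.01 = 1.0101
Risk-neutral probability p = (e^0.01 − 0.7808)/(1.2808 − 0.7808) = 0.2293/0.5000 = 0.4585
Terminal stock prices: S_uu = 98.43, S_ud = 60, S_dd = 36.58
Terminal payoffs (S − K): max(23.43, 0) = 23.43, max(-15, 0) = 0, max(-38.42, 0) = 0
Node u (S = 76.85): V_u = e^(−0.01)·[0.4585·23.4274 + 0.5415·0.0000] = 10.6355
Node d (S = 46.85): V_d = e^(−0.01)·[0.4585·0.0000 + 0.5415·0.0000] = 0.0000
Node 0 (S = 60): V_0 = e^(−0.01)·[0.4585·10.6355 + 0.5415·0.0000] = 4.8283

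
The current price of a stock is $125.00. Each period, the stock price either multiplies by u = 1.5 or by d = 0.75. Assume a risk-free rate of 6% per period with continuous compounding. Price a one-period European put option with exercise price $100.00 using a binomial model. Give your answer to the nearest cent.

$3.44

Risk-neutral probability p = (e^0.06 − 0.75)/(1.5 − 0.75) = 0.3118/0.7500 = 0.4158
Terminal stock prices: S_u = 187.5, S_d = 93.75
Terminal payoffs (K − S): max(-87.5, 0) = 0, max(6.25, 0) = 6.25
Node 0 (S = 125): V_0 = e^(−0.06)·[0.4158·0.0000 + 0.5842·6.2500] = 3.4387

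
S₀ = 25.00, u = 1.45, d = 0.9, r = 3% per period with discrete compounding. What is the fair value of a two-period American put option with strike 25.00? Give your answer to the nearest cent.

2.61

Risk-neutral probability p = (1 + 0.03 − 0.9)/(1.45 − 0.9) = 0.1300/0.5500 = 0.2364
Terminal stock prices: S_uu = 52.56, S_ud = 32.62, S_dd = 20.25
Terminal payoffs (K − S): max(-27.56, 0) = 0, max(-7.625, 0) = 0, max(4.75, 0) = 4.75
Node u (S = 36.25): continuation = 1/1.03·[0.2364·0.0000 + 0.7636·0.0000] = 0.0000; exercise value = 0.0000 ≤ continuation, so V_u = 0.0000
Node d (S = 22.5): continuation = 1/1.03·[0.2364·0.0000 + 0.7636·4.7500] = 3.5216; exercise value = 2.5000 ≤ continuation, so V_d = 3.5216
Node 0 (S = 25): continuation = 1/1.03·[0.2364·0.0000 + 0.7636·3.5216] = 2.6109; exercise value = 0.0000 ≤ continuation, so V_0 = 2.6109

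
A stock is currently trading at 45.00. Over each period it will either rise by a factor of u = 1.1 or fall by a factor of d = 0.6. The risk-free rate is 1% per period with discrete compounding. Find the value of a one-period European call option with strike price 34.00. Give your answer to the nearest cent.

Risk-neutral probability p = (1 + 0.01 − 0.6)/(1.1 − 0.6) = 0.4100/0.5000 = 0.8200
Terminal stock prices: S_u = 49.5, S_d = 27
Terminal payoffs (S − K): max(15.5, 0) = 15.5, max(-7, 0) = 0
Node 0 (S = 45): V_0 = 1/1.01·[0.8200·15.5000 + 0.1800·0.0000] = 12.5842

12.58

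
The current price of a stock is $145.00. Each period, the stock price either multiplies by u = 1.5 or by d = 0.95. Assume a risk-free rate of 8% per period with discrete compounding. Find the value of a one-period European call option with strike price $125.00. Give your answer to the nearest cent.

Risk-neutral probability p = (1 + 0.08 − 0.95)/(1.5 − 0.95) = 0.1300/0.5500 = 0.2364
Terminal stock prices: S_u = 217.5, S_d = 137.8
Terminal payoffs (S − K): max(92.5, 0) = 92.5, max(12.75, 0) = 12.75
Node 0 (S = 145): V_0 = 1/1.08·[0.2364·92.5000 + 0.7636·12.7500] = 29.2593

$29.26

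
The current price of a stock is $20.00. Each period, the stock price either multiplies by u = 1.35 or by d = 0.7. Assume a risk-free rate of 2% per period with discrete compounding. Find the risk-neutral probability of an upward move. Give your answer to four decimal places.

p = 0.4923

Risk-neutral probability p = (1 + 0.02 − 0.7)/(1.35 − 0.7) = 0.3200/0.6500 = 0.4923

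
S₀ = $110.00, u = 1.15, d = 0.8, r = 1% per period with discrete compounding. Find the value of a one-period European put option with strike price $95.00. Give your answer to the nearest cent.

Risk-neutral probability p = (1 + 0.01 − 0.8)/(1.15 − 0.8) = 0.2100/0.3500 = 0.6000
Terminal stock prices: S_u = 126.5, S_d = 88
Terminal payoffs (K − S): max(-31.5, 0) = 0, max(7, 0) = 7
Node 0 (S = 110): V_0 = 1/1.01·[0.6000·0.0000 + 0.4000·7.0000] = 2.7723

$2.77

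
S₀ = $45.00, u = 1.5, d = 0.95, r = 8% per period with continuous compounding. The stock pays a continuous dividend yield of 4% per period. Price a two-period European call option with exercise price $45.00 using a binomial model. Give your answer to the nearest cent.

Per-period risk-free factor R = e^0.08 = 1.0833; dividend-adjusted growth = e^(0.08−0.04) = 1.0408.
Risk-neutral probability p = (1.0408 − 0.95)/(1.5 − 0.95) = 0.0908/0.5500 = 0.1651
Terminal stock prices: S_uu = 101.2, S_ud = 64.12, S_dd = 40.61
Terminal payoffs (S − K): max(56.25, 0) = 56.25, max(19.12, 0) = 19.12, max(-4.388, 0) = 0
Node u (S = 67.5): V_u = e^(−0.08)·[0.1651·56.2500 + 0.8349·19.1250] = 23.3131
Node d (S = 42.75): V_d = e^(−0.08)·[0.1651·19.1250 + 0.8349·0.0000] = 2.9150
Node 0 (S = 45): V_0 = e^(−0.08)·[0.1651·23.3131 + 0.8349·2.9150] = 5.7998

$5.80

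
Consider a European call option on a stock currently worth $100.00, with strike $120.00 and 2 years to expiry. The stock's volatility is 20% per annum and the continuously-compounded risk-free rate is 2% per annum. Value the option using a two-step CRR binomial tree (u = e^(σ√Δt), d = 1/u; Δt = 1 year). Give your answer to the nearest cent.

CRR parameters: u = e^(σ√Δt) = e^(0.2·√1) = 1.2214, d = 1/u = 0.8187
Per-period rate: rΔt = 0.02·1 = 0.02, so R = e^0.02 = 1.0202
Risk-neutral probability p = (e^0.02 − 0.8187)/(1.2214 − 0.8187) = 0.2015/0.4027 = 0.5003
Terminal stock prices: S_uu = 149.2, S_ud = 100, S_dd = 67.03
Terminal payoffs (S − K): max(29.18, 0) = 29.18, max(-20, 0) = 0, max(-52.97, 0) = 0
Node u (S = 122.1): V_u = e^(−0.02)·[0.5003·29.1825 + 0.4997·0.0000] = 14.3119
Node d (S = 81.87): V_d = e^(−0.02)·[0.5003·0.0000 + 0.4997·0.0000] = 0.0000
Node 0 (S = 100): V_0 = e^(−0.02)·[0.5003·14.3119 + 0.4997·0.0000] = 7.0189

$7.02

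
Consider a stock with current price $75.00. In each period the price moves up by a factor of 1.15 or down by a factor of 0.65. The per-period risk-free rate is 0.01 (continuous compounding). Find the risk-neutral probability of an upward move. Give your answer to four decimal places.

p = 0.7201

Risk-neutral probability p = (e^0.01 − 0.65)/(1.15 − 0.65) = 0.3601/0.5000 = 0.7201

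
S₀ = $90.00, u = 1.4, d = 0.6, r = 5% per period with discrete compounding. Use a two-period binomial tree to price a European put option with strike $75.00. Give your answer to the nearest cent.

Risk-neutral probability p = (1 + 0.05 − 0.6)/(1.4 − 0.6) = 0.4500/0.8000 = 0.5625
Terminal stock prices: S_uu = 176.4, S_ud = 75.6, S_dd = 32.4
Terminal payoffs (K − S): max(-101.4, 0) = 0, max(-0.6, 0) = 0, max(42.6, 0) = 42.6
Node u (S = 126): V_u = 1/1.05·[0.5625·0.0000 + 0.4375·0.0000] = 0.0000
Node d (S = 54): V_d = 1/1.05·[0.5625·0.0000 + 0.4375·42.6000] = 17.7500
Node 0 (S = 90): V_0 = 1/1.05·[0.5625·0.0000 + 0.4375·17.7500] = 7.3958

$7.40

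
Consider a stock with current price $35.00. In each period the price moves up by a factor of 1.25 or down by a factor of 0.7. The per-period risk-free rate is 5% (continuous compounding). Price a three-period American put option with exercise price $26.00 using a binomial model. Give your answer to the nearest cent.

$1.70

Risk-neutral probability p = (e^0.05 − 0.7)/(1.25 − 0.7) = 0.3513/0.5500 = 0.6387
Terminal stock prices: S_uuu = 68.36, S_uud = 38.28, S_udd = 21.44, S_ddd = 12
Terminal payoffs (K − S): max(-42.36, 0) = 0, max(-12.28, 0) = 0, max(4.563, 0) = 4.563, max(14, 0) = 14
Node uu (S = 54.69): continuation = e^(−0.05)·[0.6387·0.0000 + 0.3613·0.0000] = 0.0000; exercise value = 0.0000 ≤ continuation, so V_uu = 0.0000
Node ud (S = 30.62): continuation = e^(−0.05)·[0.6387·0.0000 + 0.3613·4.5625] = 1.5681; exercise value = 0.0000 ≤ continuation, so V_ud = 1.5681
Node dd (S = 17.15): continuation = e^(−0.05)·[0.6387·4.5625 + 0.3613·13.9950] = 7.5820; exercise value = 8.8500 > continuation, so V_dd = 8.8500 (exercise)
Node u (S = 43.75): continuation = e^(−0.05)·[0.6387·0.0000 + 0.3613·1.5681] = 0.5390; exercise value = 0.0000 ≤ continuation, so V_u = 0.5390
Node d (S = 24.5): continuation = e^(−0.05)·[0.6387·1.5681 + 0.3613·8.8500] = 3.9945; exercise value = 1.5000 ≤ continuation, so V_d = 3.9945
Node 0 (S = 35): continuation = e^(−0.05)·[0.6387·0.5390 + 0.3613·3.9945] = 1.7004; exercise value = 0.0000 ≤ continuation, so V_0 = 1.7004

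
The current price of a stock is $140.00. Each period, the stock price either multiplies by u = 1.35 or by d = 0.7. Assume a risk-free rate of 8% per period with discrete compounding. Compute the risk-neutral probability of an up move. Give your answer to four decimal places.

p = 0.5846

Risk-neutral probability p = (1 + 0.08 − 0.7)/(1.35 − 0.7) = 0.3800/0.6500 = 0.5846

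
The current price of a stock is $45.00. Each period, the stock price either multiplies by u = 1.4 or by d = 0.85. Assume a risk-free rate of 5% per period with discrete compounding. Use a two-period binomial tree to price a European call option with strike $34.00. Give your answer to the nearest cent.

Risk-neutral probability p = (1 + 0.05 − 0.85)/(1.4 − 0.85) = 0.2000/0.5500 = 0.3636
Terminal stock prices: S_uu = 88.2, S_ud = 53.55, S_dd = 32.51
Terminal payoffs (S − K): max(54.2, 0) = 54.2, max(19.55, 0) = 19.55, max(-1.488, 0) = 0
Node u (S = 63): V_u = 1/1.05·[0.3636·54.2000 + 0.6364·19.5500] = 30.6190
Node d (S = 38.25): V_d = 1/1.05·[0.3636·19.5500 + 0.6364·0.0000] = 6.7706
Node 0 (S = 45): V_0 = 1/1.05·[0.3636·30.6190 + 0.6364·6.7706] = 14.7074

$14.71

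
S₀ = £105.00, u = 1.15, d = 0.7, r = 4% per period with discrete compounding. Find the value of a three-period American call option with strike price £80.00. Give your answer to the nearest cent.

£36.96

Risk-neutral probability p = (1 + 0.04 − 0.7)/(1.15 − 0.7) = 0.3400/0.4500 = 0.7556
Terminal stock prices: S_uuu = 159.7, S_uud = 97.2, S_udd = 59.17, S_ddd = 36.01
Terminal payoffs (S − K): max(79.69, 0) = 79.69, max(17.2, 0) = 17.2, max(-20.83, 0) = 0, max(-43.99, 0) = 0
Node uu (S = 138.9): continuation = 1/1.04·[0.7556·79.6919 + 0.2444·17.2037] = 61.9394; exercise value = 58.8625 ≤ continuation, so V_uu = 61.9394
Node ud (S = 84.52): continuation = 1/1.04·[0.7556·17.2037 + 0.2444·0.0000] = 12.4985; exercise value = 4.5250 ≤ continuation, so V_ud = 12.4985
Node dd (S = 51.45): continuation = 1/1.04·[0.7556·0.0000 + 0.2444·0.0000] = 0.0000; exercise value = 0.0000 ≤ continuation, so V_dd = 0.0000
Node u (S = 120.7): continuation = 1/1.04·[0.7556·61.9394 + 0.2444·12.4985] = 47.9364; exercise value = 40.7500 ≤ continuation, so V_u = 47.9364
Node d (S = 73.5): continuation = 1/1.04·[0.7556·12.4985 + 0.2444·0.0000] = 9.0801; exercise value = 0.0000 ≤ continuation, so V_d = 9.0801
Node 0 (S = 105): continuation = 1/1.04·[0.7556·47.9364 + 0.2444·9.0801] = 36.9598; exercise value = 25.0000 ≤ continuation, so V_0 = 36.9598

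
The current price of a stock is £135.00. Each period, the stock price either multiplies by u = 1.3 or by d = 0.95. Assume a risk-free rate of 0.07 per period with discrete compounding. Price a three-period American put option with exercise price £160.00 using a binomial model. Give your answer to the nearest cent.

Risk-neutral probability p = (1 + 0.07 − 0.95)/(1.3 − 0.95) = 0.1200/0.3500 = 0.3429
Terminal stock prices: S_uuu = 296.6, S_uud = 216.7, S_udd = 158.4, S_ddd = 115.7
Terminal payoffs (K − S): max(-136.6, 0) = 0, max(-56.74, 0) = 0, max(1.611, 0) = 1.611, max(44.25, 0) = 44.25
Node uu (S = 228.2): continuation = 1/1.07·[0.3429·0.0000 + 0.6571·0.0000] = 0.0000; exercise value = 0.0000 ≤ continuation, so V_uu = 0.0000
Node ud (S = 166.7): continuation = 1/1.07·[0.3429·0.0000 + 0.6571·1.6113] = 0.9896; exercise value = 0.0000 ≤ continuation, so V_ud = 0.9896
Node dd (S = 121.8): continuation = 1/1.07·[0.3429·1.6113 + 0.6571·44.2544] = 27.6952; exercise value = 38.1625 > continuation, so V_dd = 38.1625 (exercise)
Node u (S = 175.5): continuation = 1/1.07·[0.3429·0.0000 + 0.6571·0.9896] = 0.6077; exercise value = 0.0000 ≤ continuation, so V_u = 0.6077
Node d (S = 128.2): continuation = 1/1.07·[0.3429·0.9896 + 0.6571·38.1625] = 23.7547; exercise value = 31.7500 > continuation, so V_d = 31.7500 (exercise)
Node 0 (S = 135): continuation = 1/1.07·[0.3429·0.6077 + 0.6571·31.7500] = 19.6941; exercise value = 25.0000 > continuation, so V_0 = 25.0000 (exercise)

£25.00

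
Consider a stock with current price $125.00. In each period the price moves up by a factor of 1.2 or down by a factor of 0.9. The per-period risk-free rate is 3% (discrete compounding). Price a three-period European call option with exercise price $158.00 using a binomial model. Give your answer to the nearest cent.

$5.49

Risk-neutral probability p = (1 + 0.03 − 0.9)/(1.2 − 0.9) = 0.1300/0.3000 = 0.4333
Terminal stock prices: S_uuu = 216, S_uud = 162, S_udd = 121.5, S_ddd = 91.13
Terminal payoffs (S − K): max(58, 0) = 58, max(4, 0) = 4, max(-36.5, 0) = 0, max(-66.87, 0) = 0
Node uu (S = 180): V_uu = 1/1.03·[0.4333·58.0000 + 0.5667·4.0000] = 26.6019
Node ud (S = 135): V_ud = 1/1.03·[0.4333·4.0000 + 0.5667·0.0000] = 1.6828
Node dd (S = 101.2): V_dd = 1/1.03·[0.4333·0.0000 + 0.5667·0.0000] = 0.0000
Node u (S = 150): V_u = 1/1.03·[0.4333·26.6019 + 0.5667·1.6828] = 12.1176
Node d (S = 112.5): V_d = 1/1.03·[0.4333·1.6828 + 0.5667·0.0000] = 0.7080
Node 0 (S = 125): V_0 = 1/1.03·[0.4333·12.1176 + 0.5667·0.7080] = 5.4875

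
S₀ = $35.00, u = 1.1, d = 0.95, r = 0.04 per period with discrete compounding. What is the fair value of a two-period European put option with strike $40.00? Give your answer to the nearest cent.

$2.76

Risk-neutral probability p = (1 + 0.04 − 0.95)/(1.1 − 0.95) = 0.0900/0.1500 = 0.6000
Terminal stock prices: S_uu = 42.35, S_ud = 36.57, S_dd = 31.59
Terminal payoffs (K − S): max(-2.35, 0) = 0, max(3.425, 0) = 3.425, max(8.413, 0) = 8.413
Node u (S = 38.5): V_u = 1/1.04·[0.6000·0.0000 + 0.4000·3.4250] = 1.3173
Node d (S = 33.25): V_d = 1/1.04·[0.6000·3.4250 + 0.4000·8.4125] = 5.2115
Node 0 (S = 35): V_0 = 1/1.04·[0.6000·1.3173 + 0.4000·5.2115] = 2.7644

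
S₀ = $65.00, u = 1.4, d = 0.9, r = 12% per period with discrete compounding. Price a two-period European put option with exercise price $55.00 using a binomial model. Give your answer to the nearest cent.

$0.59

Risk-neutral probability p = (1 + 0.12 − 0.9)/(1.4 − 0.9) = 0.2200/0.5000 = 0.4400
Terminal stock prices: S_uu = 127.4, S_ud = 81.9, S_dd = 52.65
Terminal payoffs (K − S): max(-72.4, 0) = 0, max(-26.9, 0) = 0, max(2.35, 0) = 2.35
Node u (S = 91): V_u = 1/1.12·[0.4400·0.0000 + 0.5600·0.0000] = 0.0000
Node d (S = 58.5): V_d = 1/1.12·[0.4400·0.0000 + 0.5600·2.3500] = 1.1750
Node 0 (S = 65): V_0 = 1/1.12·[0.4400·0.0000 + 0.5600·1.1750] = 0.5875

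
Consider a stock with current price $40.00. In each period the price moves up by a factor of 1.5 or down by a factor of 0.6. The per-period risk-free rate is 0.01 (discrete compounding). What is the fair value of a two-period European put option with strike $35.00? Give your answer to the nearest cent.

Risk-neutral probability p = (1 + 0.01 − 0.6)/(1.5 − 0.6) = 0.4100/0.9000 = 0.4556
Terminal stock prices: S_uu = 90, S_ud = 36, S_dd = 14.4
Terminal payoffs (K − S): max(-55, 0) = 0, max(-1, 0) = 0, max(20.6, 0) = 20.6
Node u (S = 60): V_u = 1/1.01·[0.4556·0.0000 + 0.5444·0.0000] = 0.0000
Node d (S = 24): V_d = 1/1.01·[0.4556·0.0000 + 0.5444·20.6000] = 11.1045
Node 0 (S = 40): V_0 = 1/1.01·[0.4556·0.0000 + 0.5444·11.1045] = 5.9859

$5.99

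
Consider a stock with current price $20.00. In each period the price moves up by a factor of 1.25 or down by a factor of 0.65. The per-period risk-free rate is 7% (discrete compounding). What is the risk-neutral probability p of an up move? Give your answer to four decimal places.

p = 0.7000

Risk-neutral probability p = (1 + 0.07 − 0.65)/(1.25 − 0.65) = 0.4200/0.6000 = 0.7000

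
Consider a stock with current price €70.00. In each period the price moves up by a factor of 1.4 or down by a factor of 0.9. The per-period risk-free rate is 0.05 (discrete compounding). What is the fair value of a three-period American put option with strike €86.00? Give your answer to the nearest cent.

€16.17

Risk-neutral probability p = (1 + 0.05 − 0.9)/(1.4 − 0.9) = 0.1500/0.5000 = 0.3000
Terminal stock prices: S_uuu = 192.1, S_uud = 123.5, S_udd = 79.38, S_ddd = 51.03
Terminal payoffs (K − S): max(-106.1, 0) = 0, max(-37.48, 0) = 0, max(6.62, 0) = 6.62, max(34.97, 0) = 34.97
Node uu (S = 137.2): continuation = 1/1.05·[0.3000·0.0000 + 0.7000·0.0000] = 0.0000; exercise value = 0.0000 ≤ continuation, so V_uu = 0.0000
Node ud (S = 88.2): continuation = 1/1.05·[0.3000·0.0000 + 0.7000·6.6200] = 4.4133; exercise value = 0.0000 ≤ continuation, so V_ud = 4.4133
Node dd (S = 56.7): continuation = 1/1.05·[0.3000·6.6200 + 0.7000·34.9700] = 25.2048; exercise value = 29.3000 > continuation, so V_dd = 29.3000 (exercise)
Node u (S = 98): continuation = 1/1.05·[0.3000·0.0000 + 0.7000·4.4133] = 2.9422; exercise value = 0.0000 ≤ continuation, so V_u = 2.9422
Node d (S = 63): continuation = 1/1.05·[0.3000·4.4133 + 0.7000·29.3000] = 20.7943; exercise value = 23.0000 > continuation, so V_d = 23.0000 (exercise)
Node 0 (S = 70): continuation = 1/1.05·[0.3000·2.9422 + 0.7000·23.0000] = 16.1740; exercise value = 16.0000 ≤ continuation, so V_0 = 16.1740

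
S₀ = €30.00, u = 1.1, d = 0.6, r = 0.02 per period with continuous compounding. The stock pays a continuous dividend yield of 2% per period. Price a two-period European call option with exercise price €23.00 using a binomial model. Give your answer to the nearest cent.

€8.18

Per-period risk-free factor R = e^0.02 = 1.0202; dividend-adjusted growth = e^(0.02−0.02) = 1.0000.
Risk-neutral probability p = (1.0000 − 0.6)/(1.1 − 0.6) = 0.4000/0.5000 = 0.8000
Terminal stock prices: S_uu = 36.3, S_ud = 19.8, S_dd = 10.8
Terminal payoffs (S − K): max(13.3, 0) = 13.3, max(-3.2, 0) = 0, max(-12.2, 0) = 0
Node u (S = 33): V_u = e^(−0.02)·[0.8000·13.3000 + 0.2000·0.0000] = 10.4293
Node d (S = 18): V_d = e^(−0.02)·[0.8000·0.0000 + 0.2000·0.0000] = 0.0000
Node 0 (S = 30): V_0 = e^(−0.02)·[0.8000·10.4293 + 0.2000·0.0000] = 8.1782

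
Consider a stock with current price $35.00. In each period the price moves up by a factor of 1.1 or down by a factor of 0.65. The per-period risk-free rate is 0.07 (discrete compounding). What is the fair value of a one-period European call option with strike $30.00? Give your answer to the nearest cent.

Risk-neutral probability p = (1 + 0.07 − 0.65)/(1.1 − 0.65) = 0.4200/0.4500 = 0.9333
Terminal stock prices: S_u = 38.5, S_d = 22.75
Terminal payoffs (S − K): max(8.5, 0) = 8.5, max(-7.25, 0) = 0
Node 0 (S = 35): V_0 = 1/1.07·[0.9333·8.5000 + 0.0667·0.0000] = 7.4143

$7.41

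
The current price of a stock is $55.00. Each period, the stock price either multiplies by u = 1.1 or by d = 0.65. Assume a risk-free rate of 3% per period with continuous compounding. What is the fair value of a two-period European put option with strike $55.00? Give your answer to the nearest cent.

$4.57

Risk-neutral probability p = (e^0.03 − 0.65)/(1.1 − 0.65) = 0.3805/0.4500 = 0.8455
Terminal stock prices: S_uu = 66.55, S_ud = 39.33, S_dd = 23.24
Terminal payoffs (K − S): max(-11.55, 0) = 0, max(15.67, 0) = 15.67, max(31.76, 0) = 31.76
Node u (S = 60.5): V_u = e^(−0.03)·[0.8455·0.0000 + 0.1545·15.6750] = 2.3509
Node d (S = 35.75): V_d = e^(−0.03)·[0.8455·15.6750 + 0.1545·31.7625] = 17.6245
Node 0 (S = 55): V_0 = e^(−0.03)·[0.8455·2.3509 + 0.1545·17.6245] = 4.5721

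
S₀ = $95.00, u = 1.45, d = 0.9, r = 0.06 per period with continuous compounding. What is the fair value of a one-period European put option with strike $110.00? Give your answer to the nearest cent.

$16.28

Risk-neutral probability p = (e^0.06 − 0.9)/(1.45 − 0.9) = 0.1618/0.5500 = 0.2942
Terminal stock prices: S_u = 137.8, S_d = 85.5
Terminal payoffs (K − S): max(-27.75, 0) = 0, max(24.5, 0) = 24.5
Node 0 (S = 95): V_0 = e^(−0.06)·[0.2942·0.0000 + 0.7058·24.5000] = 16.2840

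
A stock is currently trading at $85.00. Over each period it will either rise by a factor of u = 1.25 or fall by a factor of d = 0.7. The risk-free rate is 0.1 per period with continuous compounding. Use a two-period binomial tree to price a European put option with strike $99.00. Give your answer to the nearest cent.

Risk-neutral probability p = (e^0.1 − 0.7)/(1.25 − 0.7) = 0.4052/0.5500 = 0.7367
Terminal stock prices: S_uu = 132.8, S_ud = 74.38, S_dd = 41.65
Terminal payoffs (K − S): max(-33.81, 0) = 0, max(24.62, 0) = 24.62, max(57.35, 0) = 57.35
Node u (S = 106.2): V_u = e^(−0.1)·[0.7367·0.0000 + 0.2633·24.6250] = 5.8673
Node d (S = 59.5): V_d = e^(−0.1)·[0.7367·24.6250 + 0.2633·57.3500] = 30.0789
Node 0 (S = 85): V_0 = e^(−0.1)·[0.7367·5.8673 + 0.2633·30.0789] = 11.0778

$11.08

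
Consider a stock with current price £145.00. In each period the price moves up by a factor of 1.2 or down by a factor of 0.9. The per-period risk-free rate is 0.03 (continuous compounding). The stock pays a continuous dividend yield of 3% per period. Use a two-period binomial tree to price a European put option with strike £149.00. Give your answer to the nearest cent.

£13.21

Per-period risk-free factor R = e^0.03 = 1.0305; dividend-adjusted growth = e^(0.03−0.03) = 1.0000.
Risk-neutral probability p = (1.0000 − 0.9)/(1.2 − 0.9) = 0.1000/0.3000 = 0.3333
Terminal stock prices: S_uu = 208.8, S_ud = 156.6, S_dd = 117.5
Terminal payoffs (K − S): max(-59.8, 0) = 0, max(-7.6, 0) = 0, max(31.55, 0) = 31.55
Node u (S = 174): V_u = e^(−0.03)·[0.3333·0.0000 + 0.6667·0.0000] = 0.0000
Node d (S = 130.5): V_d = e^(−0.03)·[0.3333·0.0000 + 0.6667·31.5500] = 20.4117
Node 0 (S = 145): V_0 = e^(−0.03)·[0.3333·0.0000 + 0.6667·20.4117] = 13.2056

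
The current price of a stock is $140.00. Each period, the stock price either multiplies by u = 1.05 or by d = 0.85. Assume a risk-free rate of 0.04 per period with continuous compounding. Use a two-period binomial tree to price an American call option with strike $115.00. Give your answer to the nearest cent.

Risk-neutral probability p = (e^0.04 − 0.85)/(1.05 − 0.85) = 0.1908/0.2000 = 0.9541
Terminal stock prices: S_uu = 154.3, S_ud = 125, S_dd = 101.1
Terminal payoffs (S − K): max(39.35, 0) = 39.35, max(9.95, 0) = 9.95, max(-13.85, 0) = 0
Node u (S = 147): continuation = e^(−0.04)·[0.9541·39.3500 + 0.0459·9.9500] = 36.5092; exercise value = 32.0000 ≤ continuation, so V_u = 36.5092
Node d (S = 119): continuation = e^(−0.04)·[0.9541·9.9500 + 0.0459·0.0000] = 9.1206; exercise value = 4.0000 ≤ continuation, so V_d = 9.1206
Node 0 (S = 140): continuation = e^(−0.04)·[0.9541·36.5092 + 0.0459·9.1206] = 33.8686; exercise value = 25.0000 ≤ continuation, so V_0 = 33.8686

$33.87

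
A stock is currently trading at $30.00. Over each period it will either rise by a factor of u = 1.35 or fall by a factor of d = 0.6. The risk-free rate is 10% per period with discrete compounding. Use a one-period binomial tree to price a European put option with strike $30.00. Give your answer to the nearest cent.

$3.64

Risk-neutral probability p = (1 + 0.1 − 0.6)/(1.35 − 0.6) = 0.5000/0.7500 = 0.6667
Terminal stock prices: S_u = 40.5, S_d = 18
Terminal payoffs (K − S): max(-10.5, 0) = 0, max(12, 0) = 12
Node 0 (S = 30): V_0 = 1/1.1·[0.6667·0.0000 + 0.3333·12.0000] = 3.6364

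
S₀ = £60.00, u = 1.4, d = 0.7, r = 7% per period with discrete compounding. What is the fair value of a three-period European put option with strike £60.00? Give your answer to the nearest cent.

Risk-neutral probability p = (1 + 0.07 − 0.7)/(1.4 − 0.7) = 0.3700/0.7000 = 0.5286
Terminal stock prices: S_uuu = 164.6, S_uud = 82.32, S_udd = 41.16, S_ddd = 20.58
Terminal payoffs (K − S): max(-104.6, 0) = 0, max(-22.32, 0) = 0, max(18.84, 0) = 18.84, max(39.42, 0) = 39.42
Node uu (S = 117.6): V_uu = 1/1.07·[0.5286·0.0000 + 0.4714·0.0000] = 0.0000
Node ud (S = 58.8): V_ud = 1/1.07·[0.5286·0.0000 + 0.4714·18.8400] = 8.3007
Node dd (S = 29.4): V_dd = 1/1.07·[0.5286·18.8400 + 0.4714·39.4200] = 26.6748
Node u (S = 84): V_u = 1/1.07·[0.5286·0.0000 + 0.4714·8.3007] = 3.6572
Node d (S = 42): V_d = 1/1.07·[0.5286·8.3007 + 0.4714·26.6748] = 15.8530
Node 0 (S = 60): V_0 = 1/1.07·[0.5286·3.6572 + 0.4714·15.8530] = 8.7913

£8.79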